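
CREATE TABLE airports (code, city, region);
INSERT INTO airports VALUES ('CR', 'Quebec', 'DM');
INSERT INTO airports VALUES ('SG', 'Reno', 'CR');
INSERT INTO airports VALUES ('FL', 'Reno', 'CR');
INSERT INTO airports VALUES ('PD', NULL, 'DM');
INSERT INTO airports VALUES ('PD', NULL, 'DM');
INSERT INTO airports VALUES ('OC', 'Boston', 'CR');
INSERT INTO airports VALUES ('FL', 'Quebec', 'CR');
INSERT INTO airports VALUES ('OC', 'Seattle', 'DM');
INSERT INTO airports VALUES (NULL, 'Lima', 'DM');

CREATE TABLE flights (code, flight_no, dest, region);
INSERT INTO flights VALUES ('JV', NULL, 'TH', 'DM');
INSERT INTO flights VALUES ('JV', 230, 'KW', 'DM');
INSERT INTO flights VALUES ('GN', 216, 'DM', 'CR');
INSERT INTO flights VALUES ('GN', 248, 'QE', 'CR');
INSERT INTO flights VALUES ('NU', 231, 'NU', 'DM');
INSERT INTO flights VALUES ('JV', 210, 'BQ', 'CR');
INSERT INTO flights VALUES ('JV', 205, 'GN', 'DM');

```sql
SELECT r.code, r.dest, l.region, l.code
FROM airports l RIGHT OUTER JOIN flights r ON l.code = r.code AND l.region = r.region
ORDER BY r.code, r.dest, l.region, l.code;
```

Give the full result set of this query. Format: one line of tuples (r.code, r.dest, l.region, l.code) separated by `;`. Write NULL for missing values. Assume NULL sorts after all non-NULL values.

(GN, DM, NULL, NULL); (GN, QE, NULL, NULL); (JV, BQ, NULL, NULL); (JV, GN, NULL, NULL); (JV, KW, NULL, NULL); (JV, TH, NULL, NULL); (NU, NU, NULL, NULL)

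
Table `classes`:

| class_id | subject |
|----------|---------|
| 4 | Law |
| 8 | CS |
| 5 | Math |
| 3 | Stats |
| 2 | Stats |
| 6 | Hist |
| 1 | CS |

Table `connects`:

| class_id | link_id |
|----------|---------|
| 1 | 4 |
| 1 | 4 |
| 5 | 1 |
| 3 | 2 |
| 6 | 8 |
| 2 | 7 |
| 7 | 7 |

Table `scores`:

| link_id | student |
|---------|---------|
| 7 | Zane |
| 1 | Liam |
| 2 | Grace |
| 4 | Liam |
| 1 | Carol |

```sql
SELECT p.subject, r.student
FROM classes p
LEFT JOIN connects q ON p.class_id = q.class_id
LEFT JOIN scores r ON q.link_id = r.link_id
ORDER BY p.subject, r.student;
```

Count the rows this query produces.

Evaluate left to right. First `classes p LEFT JOIN connects q` on class_id: 8 row(s).
Then LEFT JOIN `scores r` on link_id: each of those 8 rows is kept; rows whose q.link_id has no match in r get NULL for r's columns.
Result: 9 row(s).

9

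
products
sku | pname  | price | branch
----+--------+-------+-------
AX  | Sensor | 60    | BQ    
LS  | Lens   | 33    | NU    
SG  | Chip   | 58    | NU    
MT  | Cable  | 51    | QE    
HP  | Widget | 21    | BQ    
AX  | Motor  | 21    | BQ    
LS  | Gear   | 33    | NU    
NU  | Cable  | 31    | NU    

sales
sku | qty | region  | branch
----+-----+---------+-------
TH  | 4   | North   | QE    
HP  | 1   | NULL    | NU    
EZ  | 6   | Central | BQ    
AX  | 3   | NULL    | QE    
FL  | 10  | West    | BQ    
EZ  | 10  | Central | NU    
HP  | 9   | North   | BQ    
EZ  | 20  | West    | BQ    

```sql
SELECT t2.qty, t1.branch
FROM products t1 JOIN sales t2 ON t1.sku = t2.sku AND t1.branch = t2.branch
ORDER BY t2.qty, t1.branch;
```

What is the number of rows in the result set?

INNER JOIN keeps only pairs where the ON condition holds.
Matching on t1.sku = t2.sku AND t1.branch = t2.branch.
- t1[0] sku=AX, branch=BQ → no match; dropped.
- t1[1] sku=LS, branch=NU → no match; dropped.
- t1[2] sku=SG, branch=NU → no match; dropped.
- t1[3] sku=MT, branch=QE → no match; dropped.
- t1[4] sku=HP, branch=BQ → 1 match(es) in t2 → 1 row(s).
- t1[5] sku=AX, branch=BQ → no match; dropped.
- t1[6] sku=LS, branch=NU → no match; dropped.
- t1[7] sku=NU, branch=NU → no match; dropped.
Total: 1 rows.

1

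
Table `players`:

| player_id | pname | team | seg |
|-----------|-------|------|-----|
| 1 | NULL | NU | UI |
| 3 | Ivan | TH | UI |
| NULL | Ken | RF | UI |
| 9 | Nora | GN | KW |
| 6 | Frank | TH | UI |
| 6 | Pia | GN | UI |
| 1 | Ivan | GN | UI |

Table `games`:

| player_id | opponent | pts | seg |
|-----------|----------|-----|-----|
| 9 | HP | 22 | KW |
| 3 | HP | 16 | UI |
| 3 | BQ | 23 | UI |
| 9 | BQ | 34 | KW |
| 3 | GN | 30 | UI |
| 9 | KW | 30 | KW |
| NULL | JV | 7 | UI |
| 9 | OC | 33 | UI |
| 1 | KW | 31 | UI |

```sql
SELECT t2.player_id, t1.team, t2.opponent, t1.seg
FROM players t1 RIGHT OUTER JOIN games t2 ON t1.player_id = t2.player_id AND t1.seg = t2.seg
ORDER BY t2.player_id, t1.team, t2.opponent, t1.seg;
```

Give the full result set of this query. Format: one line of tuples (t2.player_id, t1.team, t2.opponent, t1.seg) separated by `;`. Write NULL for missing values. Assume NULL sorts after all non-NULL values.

RIGHT JOIN keeps every row from `games`; unmatched rows get NULL for `players`'s columns.
Matching on t1.player_id = t2.player_id AND t1.seg = t2.seg. A NULL in a compared column never satisfies the condition.
- t1 row (player_id=1, seg=UI): matches 1 t2 row(s) → 1 output row(s).
- t1 row (player_id=3, seg=UI): matches 3 t2 row(s) → 3 output row(s).
- t1 row (player_id=NULL, seg=UI): no match.
- t1 row (player_id=9, seg=KW): matches 3 t2 row(s) → 3 output row(s).
- t1 row (player_id=6, seg=UI): no match.
- t1 row (player_id=6, seg=UI): no match.
- t1 row (player_id=1, seg=UI): matches 1 t2 row(s) → 1 output row(s).
- 2 row(s) from t2 found no t1 partner → padded with NULL.
After projecting and ordering:
t2.player_id | t1.team | t2.opponent | t1.seg
1 | GN | KW | UI
1 | NU | KW | UI
3 | TH | BQ | UI
3 | TH | GN | UI
3 | TH | HP | UI
9 | GN | BQ | KW
9 | GN | HP | KW
9 | GN | KW | KW
9 | NULL | OC | NULL
NULL | NULL | JV | NULL

(1, GN, KW, UI); (1, NU, KW, UI); (3, TH, BQ, UI); (3, TH, GN, UI); (3, TH, HP, UI); (9, GN, BQ, KW); (9, GN, HP, KW); (9, GN, KW, KW); (9, NULL, OC, NULL); (NULL, NULL, JV, NULL)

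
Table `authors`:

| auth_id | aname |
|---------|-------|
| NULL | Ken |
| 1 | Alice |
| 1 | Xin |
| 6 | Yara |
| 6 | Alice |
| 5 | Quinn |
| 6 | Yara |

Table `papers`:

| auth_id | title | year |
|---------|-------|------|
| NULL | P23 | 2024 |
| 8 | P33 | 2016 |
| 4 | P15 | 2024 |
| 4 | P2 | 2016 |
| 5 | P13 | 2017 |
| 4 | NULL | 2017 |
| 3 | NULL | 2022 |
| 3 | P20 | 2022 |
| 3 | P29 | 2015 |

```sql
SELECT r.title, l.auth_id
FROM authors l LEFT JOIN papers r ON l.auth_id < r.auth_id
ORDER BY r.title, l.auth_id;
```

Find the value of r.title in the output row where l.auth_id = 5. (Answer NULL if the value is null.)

LEFT JOIN keeps every row from `authors`; unmatched rows get NULL for `papers`'s columns.
Matching on l.auth_id < r.auth_id. A NULL in a compared column never satisfies the condition.
- auth_id=NULL: no r row matches, row kept with r columns NULL.
- auth_id=1: 8 matching r row(s), so 8 row(s) emitted.
- auth_id=1: 8 matching r row(s), so 8 row(s) emitted.
- auth_id=6: 1 matching r row(s), so 1 row(s) emitted.
- auth_id=6: 1 matching r row(s), so 1 row(s) emitted.
- auth_id=5: 1 matching r row(s), so 1 row(s) emitted.
- auth_id=6: 1 matching r row(s), so 1 row(s) emitted.

P33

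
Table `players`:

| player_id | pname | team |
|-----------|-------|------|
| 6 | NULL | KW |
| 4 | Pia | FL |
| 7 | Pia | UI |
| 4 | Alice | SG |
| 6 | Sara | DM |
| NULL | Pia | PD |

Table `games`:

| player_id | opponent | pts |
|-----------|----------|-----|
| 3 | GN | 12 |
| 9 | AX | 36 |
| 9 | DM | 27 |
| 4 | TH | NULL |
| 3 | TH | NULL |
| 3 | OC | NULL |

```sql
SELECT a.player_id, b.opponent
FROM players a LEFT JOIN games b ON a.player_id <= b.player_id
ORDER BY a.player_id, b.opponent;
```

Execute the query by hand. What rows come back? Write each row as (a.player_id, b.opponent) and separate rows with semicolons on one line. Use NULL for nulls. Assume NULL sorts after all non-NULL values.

LEFT JOIN keeps every row from `players`; unmatched rows get NULL for `games`'s columns.
Matching on a.player_id <= b.player_id. A NULL in a compared column never satisfies the condition.
Matched pairs: 12; unmatched a rows kept: 1.

(4, AX); (4, AX); (4, DM); (4, DM); (4, TH); (4, TH); (6, AX); (6, AX); (6, DM); (6, DM); (7, AX); (7, DM); (NULL, NULL)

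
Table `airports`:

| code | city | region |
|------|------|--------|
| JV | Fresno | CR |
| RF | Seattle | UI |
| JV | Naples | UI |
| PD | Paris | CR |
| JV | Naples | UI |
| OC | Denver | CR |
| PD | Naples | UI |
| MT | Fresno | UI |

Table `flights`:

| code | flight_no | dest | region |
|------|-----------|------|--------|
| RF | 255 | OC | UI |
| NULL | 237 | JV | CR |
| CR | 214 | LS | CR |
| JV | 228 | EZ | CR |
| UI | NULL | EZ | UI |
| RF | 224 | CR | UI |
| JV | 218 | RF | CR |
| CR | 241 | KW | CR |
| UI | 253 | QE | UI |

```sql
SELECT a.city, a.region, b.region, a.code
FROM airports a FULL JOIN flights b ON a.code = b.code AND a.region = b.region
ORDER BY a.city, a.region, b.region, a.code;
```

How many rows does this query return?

15

FULL OUTER JOIN keeps every row from both sides; unmatched rows get NULL for the other side's columns.
Matching on a.code = b.code AND a.region = b.region. A NULL in a compared column never satisfies the condition.
- a[0] code=JV, region=CR → 2 match(es) in b → 2 row(s).
- a[1] code=RF, region=UI → 2 match(es) in b → 2 row(s).
- a[2] code=JV, region=UI → no match; kept with NULLs on the b side.
- a[3] code=PD, region=CR → no match; kept with NULLs on the b side.
- a[4] code=JV, region=UI → no match; kept with NULLs on the b side.
- a[5] code=OC, region=CR → no match; kept with NULLs on the b side.
- a[6] code=PD, region=UI → no match; kept with NULLs on the b side.
- a[7] code=MT, region=UI → no match; kept with NULLs on the b side.
- plus 5 unmatched b row(s), each kept with NULL a columns.
Total: 4 matched + 11 padded = 15 rows.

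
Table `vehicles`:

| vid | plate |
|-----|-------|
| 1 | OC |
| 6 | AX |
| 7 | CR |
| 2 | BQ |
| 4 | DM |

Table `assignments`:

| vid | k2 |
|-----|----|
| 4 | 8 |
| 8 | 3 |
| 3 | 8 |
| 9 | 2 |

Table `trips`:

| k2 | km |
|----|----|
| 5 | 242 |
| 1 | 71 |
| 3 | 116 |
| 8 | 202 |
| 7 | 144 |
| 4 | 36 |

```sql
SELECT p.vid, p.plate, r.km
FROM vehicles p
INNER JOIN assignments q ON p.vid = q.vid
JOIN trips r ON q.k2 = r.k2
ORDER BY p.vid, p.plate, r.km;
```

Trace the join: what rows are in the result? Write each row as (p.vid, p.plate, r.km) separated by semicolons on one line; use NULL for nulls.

(4, DM, 202)

Joins associate left-to-right: vehicles INNER JOIN assignments on vid gives 1 intermediate row(s).
Then INNER JOIN `trips r` on k2: keep only rows whose q.k2 appears in r.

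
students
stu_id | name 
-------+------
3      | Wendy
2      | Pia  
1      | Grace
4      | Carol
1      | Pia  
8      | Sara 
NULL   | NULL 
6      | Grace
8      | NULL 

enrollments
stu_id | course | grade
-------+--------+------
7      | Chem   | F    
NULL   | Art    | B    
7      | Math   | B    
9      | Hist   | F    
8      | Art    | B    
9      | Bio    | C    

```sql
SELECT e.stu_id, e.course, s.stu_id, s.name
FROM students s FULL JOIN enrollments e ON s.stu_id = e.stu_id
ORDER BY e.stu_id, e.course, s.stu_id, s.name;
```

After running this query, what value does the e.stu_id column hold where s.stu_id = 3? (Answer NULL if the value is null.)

NULL

FULL OUTER JOIN keeps every row from both sides; unmatched rows get NULL for the other side's columns.
Matching on s.stu_id = e.stu_id. A NULL in a compared column never satisfies the condition.
- s[0] stu_id=3 → no match; kept with NULLs on the e side.
- s[1] stu_id=2 → no match; kept with NULLs on the e side.
- s[2] stu_id=1 → no match; kept with NULLs on the e side.
- s[3] stu_id=4 → no match; kept with NULLs on the e side.
- s[4] stu_id=1 → no match; kept with NULLs on the e side.
- s[5] stu_id=8 → 1 match(es) in e → 1 row(s).
- s[6] stu_id=NULL → no match; kept with NULLs on the e side.
- s[7] stu_id=6 → no match; kept with NULLs on the e side.
- s[8] stu_id=8 → 1 match(es) in e → 1 row(s).
- 5 e row(s) had no s match → kept, s columns NULL.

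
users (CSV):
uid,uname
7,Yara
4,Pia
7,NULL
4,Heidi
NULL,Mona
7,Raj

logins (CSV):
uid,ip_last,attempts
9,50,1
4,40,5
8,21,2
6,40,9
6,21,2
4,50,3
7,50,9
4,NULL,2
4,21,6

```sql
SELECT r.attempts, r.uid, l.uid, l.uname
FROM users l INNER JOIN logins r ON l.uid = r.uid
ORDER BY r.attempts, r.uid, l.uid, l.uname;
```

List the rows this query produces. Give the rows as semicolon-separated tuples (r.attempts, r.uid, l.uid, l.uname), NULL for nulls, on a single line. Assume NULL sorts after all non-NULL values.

INNER JOIN keeps only pairs where the ON condition holds.
Matching on l.uid = r.uid. A NULL in a compared column never satisfies the condition.
- l (uid=7) pairs with 1 row(s) of r.
- l (uid=4) pairs with 4 row(s) of r.
- l (uid=7) pairs with 1 row(s) of r.
- l (uid=4) pairs with 4 row(s) of r.
- l (uid=NULL) has no partner → excluded.
- l (uid=7) pairs with 1 row(s) of r.

(2, 4, 4, Heidi); (2, 4, 4, Pia); (3, 4, 4, Heidi); (3, 4, 4, Pia); (5, 4, 4, Heidi); (5, 4, 4, Pia); (6, 4, 4, Heidi); (6, 4, 4, Pia); (9, 7, 7, Raj); (9, 7, 7, Yara); (9, 7, 7, NULL)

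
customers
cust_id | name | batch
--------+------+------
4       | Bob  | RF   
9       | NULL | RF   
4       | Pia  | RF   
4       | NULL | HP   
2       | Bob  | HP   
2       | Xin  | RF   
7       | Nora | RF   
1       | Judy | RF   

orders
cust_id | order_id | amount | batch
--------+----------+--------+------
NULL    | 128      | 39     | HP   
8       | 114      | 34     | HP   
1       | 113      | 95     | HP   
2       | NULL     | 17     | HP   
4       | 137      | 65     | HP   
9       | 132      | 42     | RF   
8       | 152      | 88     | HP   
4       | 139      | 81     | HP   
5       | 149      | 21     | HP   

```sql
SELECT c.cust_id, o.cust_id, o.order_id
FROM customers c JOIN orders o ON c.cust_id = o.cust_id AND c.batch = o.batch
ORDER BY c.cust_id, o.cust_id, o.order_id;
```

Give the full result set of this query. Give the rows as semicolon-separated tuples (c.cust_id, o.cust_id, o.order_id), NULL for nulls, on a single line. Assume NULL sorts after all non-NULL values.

INNER JOIN keeps only pairs where the ON condition holds.
Matching on c.cust_id = o.cust_id AND c.batch = o.batch. A NULL in a compared column never satisfies the condition.
Matched pairs: 4.

(2, 2, NULL); (4, 4, 137); (4, 4, 139); (9, 9, 132)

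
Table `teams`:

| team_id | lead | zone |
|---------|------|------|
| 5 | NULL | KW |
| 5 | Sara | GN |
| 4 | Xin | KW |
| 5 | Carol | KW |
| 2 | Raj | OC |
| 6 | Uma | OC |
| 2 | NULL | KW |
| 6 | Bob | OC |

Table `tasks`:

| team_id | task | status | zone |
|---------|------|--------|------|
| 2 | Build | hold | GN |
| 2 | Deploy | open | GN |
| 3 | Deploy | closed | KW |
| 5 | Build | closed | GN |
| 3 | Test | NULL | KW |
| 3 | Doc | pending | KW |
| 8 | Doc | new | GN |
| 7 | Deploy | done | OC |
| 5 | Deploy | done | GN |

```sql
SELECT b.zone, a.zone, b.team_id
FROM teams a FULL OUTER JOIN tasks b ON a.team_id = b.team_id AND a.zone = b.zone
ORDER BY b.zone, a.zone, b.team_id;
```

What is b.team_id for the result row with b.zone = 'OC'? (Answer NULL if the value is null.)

FULL OUTER JOIN keeps every row from both sides; unmatched rows get NULL for the other side's columns.
Matching on a.team_id = b.team_id AND a.zone = b.zone.
- a (team_id=5, zone=KW) has no partner → padded with NULL.
- a (team_id=5, zone=GN) pairs with 2 row(s) of b.
- a (team_id=4, zone=KW) has no partner → padded with NULL.
- a (team_id=5, zone=KW) has no partner → padded with NULL.
- a (team_id=2, zone=OC) has no partner → padded with NULL.
- a (team_id=6, zone=OC) has no partner → padded with NULL.
- a (team_id=2, zone=KW) has no partner → padded with NULL.
- a (team_id=6, zone=OC) has no partner → padded with NULL.
- plus 7 unmatched b row(s), each kept with NULL a columns.

7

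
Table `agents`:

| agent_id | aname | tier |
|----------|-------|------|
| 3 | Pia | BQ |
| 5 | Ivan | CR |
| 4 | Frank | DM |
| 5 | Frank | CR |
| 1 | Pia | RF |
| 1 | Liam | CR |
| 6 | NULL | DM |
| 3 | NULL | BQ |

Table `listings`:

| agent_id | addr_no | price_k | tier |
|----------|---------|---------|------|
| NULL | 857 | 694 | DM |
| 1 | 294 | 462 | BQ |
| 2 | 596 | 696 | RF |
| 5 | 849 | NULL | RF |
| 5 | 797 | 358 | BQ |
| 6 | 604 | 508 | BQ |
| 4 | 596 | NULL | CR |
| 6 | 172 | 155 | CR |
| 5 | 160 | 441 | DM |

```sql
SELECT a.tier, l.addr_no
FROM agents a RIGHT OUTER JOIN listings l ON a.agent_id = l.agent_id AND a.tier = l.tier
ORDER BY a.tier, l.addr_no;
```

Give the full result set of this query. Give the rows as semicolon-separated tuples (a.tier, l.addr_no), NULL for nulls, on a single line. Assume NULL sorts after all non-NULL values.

RIGHT JOIN keeps every row from `listings`; unmatched rows get NULL for `agents`'s columns.
Matching on a.agent_id = l.agent_id AND a.tier = l.tier. A NULL in a compared column never satisfies the condition.
Matched pairs: 0; unmatched l rows kept: 9.

(NULL, 160); (NULL, 172); (NULL, 294); (NULL, 596); (NULL, 596); (NULL, 604); (NULL, 797); (NULL, 849); (NULL, 857)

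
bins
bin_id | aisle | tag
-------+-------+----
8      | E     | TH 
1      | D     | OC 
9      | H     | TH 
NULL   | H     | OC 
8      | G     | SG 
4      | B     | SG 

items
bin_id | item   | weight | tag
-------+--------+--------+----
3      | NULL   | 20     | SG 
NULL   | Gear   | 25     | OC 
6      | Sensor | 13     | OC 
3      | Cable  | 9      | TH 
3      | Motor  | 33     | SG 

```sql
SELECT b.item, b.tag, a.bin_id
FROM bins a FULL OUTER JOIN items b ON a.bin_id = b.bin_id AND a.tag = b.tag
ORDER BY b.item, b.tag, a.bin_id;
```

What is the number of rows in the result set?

11

FULL OUTER JOIN keeps every row from both sides; unmatched rows get NULL for the other side's columns.
Matching on a.bin_id = b.bin_id AND a.tag = b.tag. A NULL in a compared column never satisfies the condition.
- a row (bin_id=8, tag=TH): no match → kept, b columns NULL.
- a row (bin_id=1, tag=OC): no match → kept, b columns NULL.
- a row (bin_id=9, tag=TH): no match → kept, b columns NULL.
- a row (bin_id=NULL, tag=OC): no match → kept, b columns NULL.
- a row (bin_id=8, tag=SG): no match → kept, b columns NULL.
- a row (bin_id=4, tag=SG): no match → kept, b columns NULL.
- 5 b row(s) had no a match → kept, a columns NULL.
Total: 0 matched + 11 padded = 11 rows.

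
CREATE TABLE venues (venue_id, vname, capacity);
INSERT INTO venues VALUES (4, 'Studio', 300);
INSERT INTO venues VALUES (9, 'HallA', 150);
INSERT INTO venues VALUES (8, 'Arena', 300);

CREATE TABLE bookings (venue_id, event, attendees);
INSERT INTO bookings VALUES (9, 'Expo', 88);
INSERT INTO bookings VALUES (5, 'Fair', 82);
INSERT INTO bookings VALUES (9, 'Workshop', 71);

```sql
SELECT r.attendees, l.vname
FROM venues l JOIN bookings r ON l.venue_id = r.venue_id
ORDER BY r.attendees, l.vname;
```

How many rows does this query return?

INNER JOIN keeps only pairs where the ON condition holds.
Matching on l.venue_id = r.venue_id.
- venue_id=4: no matching r row, dropped.
- venue_id=9: 2 matching r row(s), so 2 row(s) emitted.
- venue_id=8: no matching r row, dropped.
Total: 2 rows.

2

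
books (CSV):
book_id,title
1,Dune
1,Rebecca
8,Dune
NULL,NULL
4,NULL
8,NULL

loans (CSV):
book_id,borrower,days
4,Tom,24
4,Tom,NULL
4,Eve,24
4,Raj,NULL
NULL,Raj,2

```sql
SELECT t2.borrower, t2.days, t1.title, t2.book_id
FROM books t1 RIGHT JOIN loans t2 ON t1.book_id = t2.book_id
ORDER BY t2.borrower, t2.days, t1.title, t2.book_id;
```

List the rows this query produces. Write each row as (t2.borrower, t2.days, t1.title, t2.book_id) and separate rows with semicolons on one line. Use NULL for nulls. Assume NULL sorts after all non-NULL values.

RIGHT JOIN keeps every row from `loans`; unmatched rows get NULL for `books`'s columns.
Matching on t1.book_id = t2.book_id. A NULL in a compared column never satisfies the condition.
- t1 row (book_id=1): no match.
- t1 row (book_id=1): no match.
- t1 row (book_id=8): no match.
- t1 row (book_id=NULL): no match.
- t1 row (book_id=4): matches 4 t2 row(s) → 4 output row(s).
- t1 row (book_id=8): no match.
- plus 1 unmatched t2 row(s), each kept with NULL t1 columns.
After projecting and ordering:
t2.borrower | t2.days | t1.title | t2.book_id
Eve | 24 | NULL | 4
Raj | 2 | NULL | NULL
Raj | NULL | NULL | 4
Tom | 24 | NULL | 4
Tom | NULL | NULL | 4

(Eve, 24, NULL, 4); (Raj, 2, NULL, NULL); (Raj, NULL, NULL, 4); (Tom, 24, NULL, 4); (Tom, NULL, NULL, 4)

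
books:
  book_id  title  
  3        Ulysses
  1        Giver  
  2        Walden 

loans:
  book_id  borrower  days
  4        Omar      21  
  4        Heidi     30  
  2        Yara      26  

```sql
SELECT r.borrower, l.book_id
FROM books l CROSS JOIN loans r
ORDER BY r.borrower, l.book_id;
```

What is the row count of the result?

9

CROSS JOIN pairs every row of `books` with every row of `loans`: 3 × 3 = 9 rows.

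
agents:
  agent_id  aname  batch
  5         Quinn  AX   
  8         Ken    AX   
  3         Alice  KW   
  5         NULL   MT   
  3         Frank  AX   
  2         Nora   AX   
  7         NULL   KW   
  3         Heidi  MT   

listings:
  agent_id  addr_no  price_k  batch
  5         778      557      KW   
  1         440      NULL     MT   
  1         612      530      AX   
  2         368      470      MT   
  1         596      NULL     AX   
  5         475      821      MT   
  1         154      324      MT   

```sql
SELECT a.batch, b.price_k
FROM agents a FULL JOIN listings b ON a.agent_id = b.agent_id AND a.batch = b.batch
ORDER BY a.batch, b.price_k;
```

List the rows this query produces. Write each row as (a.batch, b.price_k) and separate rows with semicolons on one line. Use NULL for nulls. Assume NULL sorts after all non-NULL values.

FULL OUTER JOIN keeps every row from both sides; unmatched rows get NULL for the other side's columns.
Matching on a.agent_id = b.agent_id AND a.batch = b.batch.
Matched pairs: 1; unmatched a rows kept: 7; unmatched b rows kept: 6.

(AX, NULL); (AX, NULL); (AX, NULL); (AX, NULL); (KW, NULL); (KW, NULL); (MT, 821); (MT, NULL); (NULL, 324); (NULL, 470); (NULL, 530); (NULL, 557); (NULL, NULL); (NULL, NULL)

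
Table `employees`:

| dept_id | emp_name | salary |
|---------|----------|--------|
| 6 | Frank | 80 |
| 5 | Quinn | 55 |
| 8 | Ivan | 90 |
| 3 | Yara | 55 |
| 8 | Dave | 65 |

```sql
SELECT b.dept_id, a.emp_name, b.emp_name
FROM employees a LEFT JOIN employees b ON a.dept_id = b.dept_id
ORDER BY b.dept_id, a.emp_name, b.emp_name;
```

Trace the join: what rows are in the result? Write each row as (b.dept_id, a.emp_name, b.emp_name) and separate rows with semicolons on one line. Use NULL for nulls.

(3, Yara, Yara); (5, Quinn, Quinn); (6, Frank, Frank); (8, Dave, Dave); (8, Dave, Ivan); (8, Ivan, Dave); (8, Ivan, Ivan)

LEFT JOIN keeps every row from `employees a`; unmatched rows get NULL for `employees b`'s columns.
Matching on a.dept_id = b.dept_id.
- a[0] dept_id=6 → 1 match(es) in b → 1 row(s).
- a[1] dept_id=5 → 1 match(es) in b → 1 row(s).
- a[2] dept_id=8 → 2 match(es) in b → 2 row(s).
- a[3] dept_id=3 → 1 match(es) in b → 1 row(s).
- a[4] dept_id=8 → 2 match(es) in b → 2 row(s).
After projecting and ordering:
b.dept_id | a.emp_name | b.emp_name
3 | Yara | Yara
5 | Quinn | Quinn
6 | Frank | Frank
8 | Dave | Dave
8 | Dave | Ivan
8 | Ivan | Dave
8 | Ivan | Ivan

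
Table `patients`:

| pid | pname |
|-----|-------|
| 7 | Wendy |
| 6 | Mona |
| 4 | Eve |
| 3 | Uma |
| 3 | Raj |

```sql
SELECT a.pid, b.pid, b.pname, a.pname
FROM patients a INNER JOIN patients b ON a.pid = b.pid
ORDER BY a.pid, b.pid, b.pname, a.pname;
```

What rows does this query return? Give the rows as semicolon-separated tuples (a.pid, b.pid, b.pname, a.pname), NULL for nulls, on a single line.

(3, 3, Raj, Raj); (3, 3, Raj, Uma); (3, 3, Uma, Raj); (3, 3, Uma, Uma); (4, 4, Eve, Eve); (6, 6, Mona, Mona); (7, 7, Wendy, Wendy)

INNER JOIN keeps only pairs where the ON condition holds.
Matching on a.pid = b.pid.
- a row (pid=7): matches 1 b row(s) → 1 output row(s).
- a row (pid=6): matches 1 b row(s) → 1 output row(s).
- a row (pid=4): matches 1 b row(s) → 1 output row(s).
- a row (pid=3): matches 2 b row(s) → 2 output row(s).
- a row (pid=3): matches 2 b row(s) → 2 output row(s).
After projecting and ordering:
a.pid | b.pid | b.pname | a.pname
3 | 3 | Raj | Raj
3 | 3 | Raj | Uma
3 | 3 | Uma | Raj
3 | 3 | Uma | Uma
4 | 4 | Eve | Eve
6 | 6 | Mona | Mona
7 | 7 | Wendy | Wendy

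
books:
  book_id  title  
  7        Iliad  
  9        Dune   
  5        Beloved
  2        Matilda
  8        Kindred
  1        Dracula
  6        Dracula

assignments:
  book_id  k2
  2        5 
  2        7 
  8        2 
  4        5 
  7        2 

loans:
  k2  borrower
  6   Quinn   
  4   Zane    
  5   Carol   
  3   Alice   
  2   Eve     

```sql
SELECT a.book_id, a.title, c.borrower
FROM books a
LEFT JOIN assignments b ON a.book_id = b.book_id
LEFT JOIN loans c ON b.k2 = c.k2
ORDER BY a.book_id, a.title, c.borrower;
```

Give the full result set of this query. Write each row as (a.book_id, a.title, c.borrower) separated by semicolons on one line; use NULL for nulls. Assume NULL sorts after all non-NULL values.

(1, Dracula, NULL); (2, Matilda, Carol); (2, Matilda, NULL); (5, Beloved, NULL); (6, Dracula, NULL); (7, Iliad, Eve); (8, Kindred, Eve); (9, Dune, NULL)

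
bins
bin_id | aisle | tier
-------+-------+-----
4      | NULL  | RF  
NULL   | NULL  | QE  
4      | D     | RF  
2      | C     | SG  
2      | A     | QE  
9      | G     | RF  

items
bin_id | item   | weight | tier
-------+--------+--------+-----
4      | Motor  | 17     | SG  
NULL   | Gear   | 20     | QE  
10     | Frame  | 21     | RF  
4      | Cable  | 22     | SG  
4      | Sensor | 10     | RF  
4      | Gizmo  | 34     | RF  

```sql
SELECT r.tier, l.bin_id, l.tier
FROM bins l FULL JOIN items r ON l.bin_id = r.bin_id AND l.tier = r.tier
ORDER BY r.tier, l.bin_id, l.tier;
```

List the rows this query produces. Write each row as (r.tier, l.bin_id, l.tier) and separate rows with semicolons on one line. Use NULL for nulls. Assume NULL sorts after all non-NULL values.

FULL OUTER JOIN keeps every row from both sides; unmatched rows get NULL for the other side's columns.
Matching on l.bin_id = r.bin_id AND l.tier = r.tier. A NULL in a compared column never satisfies the condition.
- bin_id=4, tier=RF: 2 matching r row(s), so 2 row(s) emitted.
- bin_id=NULL, tier=QE: no r row matches, row kept with r columns NULL.
- bin_id=4, tier=RF: 2 matching r row(s), so 2 row(s) emitted.
- bin_id=2, tier=SG: no r row matches, row kept with r columns NULL.
- bin_id=2, tier=QE: no r row matches, row kept with r columns NULL.
- bin_id=9, tier=RF: no r row matches, row kept with r columns NULL.
- 4 r row(s) had no l match → kept, l columns NULL.

(QE, NULL, NULL); (RF, 4, RF); (RF, 4, RF); (RF, 4, RF); (RF, 4, RF); (RF, NULL, NULL); (SG, NULL, NULL); (SG, NULL, NULL); (NULL, 2, QE); (NULL, 2, SG); (NULL, 9, RF); (NULL, NULL, QE)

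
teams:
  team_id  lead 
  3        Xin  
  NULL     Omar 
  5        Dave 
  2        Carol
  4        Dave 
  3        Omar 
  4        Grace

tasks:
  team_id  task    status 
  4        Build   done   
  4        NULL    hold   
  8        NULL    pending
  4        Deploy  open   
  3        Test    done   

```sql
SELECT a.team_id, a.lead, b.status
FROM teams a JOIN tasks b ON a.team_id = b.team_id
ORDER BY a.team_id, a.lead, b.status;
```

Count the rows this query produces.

INNER JOIN keeps only pairs where the ON condition holds.
Matching on a.team_id = b.team_id. A NULL in a compared column never satisfies the condition.
- a[0] team_id=3 → 1 match(es) in b → 1 row(s).
- a[1] team_id=NULL → no match; dropped.
- a[2] team_id=5 → no match; dropped.
- a[3] team_id=2 → no match; dropped.
- a[4] team_id=4 → 3 match(es) in b → 3 row(s).
- a[5] team_id=3 → 1 match(es) in b → 1 row(s).
- a[6] team_id=4 → 3 match(es) in b → 3 row(s).
Total: 8 rows.

8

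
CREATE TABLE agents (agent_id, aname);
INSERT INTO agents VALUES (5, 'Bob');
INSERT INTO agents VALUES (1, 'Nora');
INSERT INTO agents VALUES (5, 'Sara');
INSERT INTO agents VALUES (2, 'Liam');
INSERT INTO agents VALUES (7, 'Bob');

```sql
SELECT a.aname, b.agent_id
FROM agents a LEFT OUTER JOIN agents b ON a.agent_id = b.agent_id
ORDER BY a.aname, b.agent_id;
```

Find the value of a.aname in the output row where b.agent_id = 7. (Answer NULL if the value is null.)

Bob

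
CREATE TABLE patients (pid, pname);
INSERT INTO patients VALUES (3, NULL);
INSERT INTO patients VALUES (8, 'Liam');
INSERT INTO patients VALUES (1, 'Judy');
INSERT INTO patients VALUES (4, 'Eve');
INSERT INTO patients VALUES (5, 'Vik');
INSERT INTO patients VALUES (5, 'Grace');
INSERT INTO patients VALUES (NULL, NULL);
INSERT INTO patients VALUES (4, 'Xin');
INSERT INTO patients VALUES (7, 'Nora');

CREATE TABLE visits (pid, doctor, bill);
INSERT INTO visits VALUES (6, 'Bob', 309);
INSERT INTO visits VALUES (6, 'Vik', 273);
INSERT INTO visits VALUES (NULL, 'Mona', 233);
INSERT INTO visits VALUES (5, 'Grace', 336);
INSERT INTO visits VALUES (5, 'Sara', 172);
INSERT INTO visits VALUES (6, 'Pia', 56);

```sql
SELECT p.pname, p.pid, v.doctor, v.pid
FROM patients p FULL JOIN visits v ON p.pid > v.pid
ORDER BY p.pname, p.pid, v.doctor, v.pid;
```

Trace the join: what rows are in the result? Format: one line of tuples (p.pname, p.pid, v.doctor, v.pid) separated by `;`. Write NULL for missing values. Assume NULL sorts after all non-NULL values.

FULL OUTER JOIN keeps every row from both sides; unmatched rows get NULL for the other side's columns.
Matching on p.pid > v.pid. A NULL in a compared column never satisfies the condition.
- p[0] pid=3 → no match; kept with NULLs on the v side.
- p[1] pid=8 → 5 match(es) in v → 5 row(s).
- p[2] pid=1 → no match; kept with NULLs on the v side.
- p[3] pid=4 → no match; kept with NULLs on the v side.
- p[4] pid=5 → no match; kept with NULLs on the v side.
- p[5] pid=5 → no match; kept with NULLs on the v side.
- p[6] pid=NULL → no match; kept with NULLs on the v side.
- p[7] pid=4 → no match; kept with NULLs on the v side.
- p[8] pid=7 → 5 match(es) in v → 5 row(s).
- plus 1 unmatched v row(s), each kept with NULL p columns.

(Eve, 4, NULL, NULL); (Grace, 5, NULL, NULL); (Judy, 1, NULL, NULL); (Liam, 8, Bob, 6); (Liam, 8, Grace, 5); (Liam, 8, Pia, 6); (Liam, 8, Sara, 5); (Liam, 8, Vik, 6); (Nora, 7, Bob, 6); (Nora, 7, Grace, 5); (Nora, 7, Pia, 6); (Nora, 7, Sara, 5); (Nora, 7, Vik, 6); (Vik, 5, NULL, NULL); (Xin, 4, NULL, NULL); (NULL, 3, NULL, NULL); (NULL, NULL, Mona, NULL); (NULL, NULL, NULL, NULL)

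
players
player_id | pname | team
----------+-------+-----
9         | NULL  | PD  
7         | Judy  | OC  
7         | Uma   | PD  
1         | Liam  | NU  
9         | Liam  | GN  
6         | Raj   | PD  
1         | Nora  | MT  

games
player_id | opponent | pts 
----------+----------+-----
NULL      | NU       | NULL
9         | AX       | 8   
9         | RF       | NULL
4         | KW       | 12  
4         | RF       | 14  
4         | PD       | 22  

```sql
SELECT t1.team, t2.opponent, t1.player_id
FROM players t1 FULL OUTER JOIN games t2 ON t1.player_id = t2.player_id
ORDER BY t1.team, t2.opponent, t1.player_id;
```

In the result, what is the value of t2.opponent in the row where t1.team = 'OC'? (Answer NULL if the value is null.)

FULL OUTER JOIN keeps every row from both sides; unmatched rows get NULL for the other side's columns.
Matching on t1.player_id = t2.player_id. A NULL in a compared column never satisfies the condition.
Matched pairs: 4; unmatched t1 rows kept: 5; unmatched t2 rows kept: 4.

NULL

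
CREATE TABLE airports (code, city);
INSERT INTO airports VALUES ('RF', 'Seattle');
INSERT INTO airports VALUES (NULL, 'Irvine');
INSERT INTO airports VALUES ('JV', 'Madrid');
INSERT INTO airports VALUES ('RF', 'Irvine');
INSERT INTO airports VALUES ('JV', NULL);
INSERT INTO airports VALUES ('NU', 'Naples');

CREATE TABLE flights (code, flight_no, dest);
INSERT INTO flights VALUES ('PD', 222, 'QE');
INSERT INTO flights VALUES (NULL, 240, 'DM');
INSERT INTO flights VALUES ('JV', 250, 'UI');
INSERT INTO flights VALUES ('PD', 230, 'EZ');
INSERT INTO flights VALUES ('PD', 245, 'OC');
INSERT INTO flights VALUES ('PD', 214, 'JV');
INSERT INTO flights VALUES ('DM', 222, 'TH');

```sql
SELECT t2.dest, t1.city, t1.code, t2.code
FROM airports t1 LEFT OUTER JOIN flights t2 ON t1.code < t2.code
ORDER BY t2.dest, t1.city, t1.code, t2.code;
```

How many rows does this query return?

15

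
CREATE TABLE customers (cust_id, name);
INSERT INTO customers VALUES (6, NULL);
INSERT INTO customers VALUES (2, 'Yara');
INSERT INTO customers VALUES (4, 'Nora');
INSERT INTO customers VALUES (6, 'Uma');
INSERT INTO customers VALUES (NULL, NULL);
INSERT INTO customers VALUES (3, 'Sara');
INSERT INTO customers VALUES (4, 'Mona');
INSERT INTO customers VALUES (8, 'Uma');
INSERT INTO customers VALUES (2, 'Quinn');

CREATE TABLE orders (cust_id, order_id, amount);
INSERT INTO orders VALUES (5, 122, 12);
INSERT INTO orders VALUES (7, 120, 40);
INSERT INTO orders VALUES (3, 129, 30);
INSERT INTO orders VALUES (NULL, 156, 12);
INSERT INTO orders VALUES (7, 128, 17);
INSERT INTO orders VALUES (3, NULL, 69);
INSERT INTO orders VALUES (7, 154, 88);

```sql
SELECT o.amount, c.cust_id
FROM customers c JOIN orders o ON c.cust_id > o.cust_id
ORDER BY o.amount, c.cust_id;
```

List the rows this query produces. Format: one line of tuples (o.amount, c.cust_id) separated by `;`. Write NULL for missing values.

INNER JOIN keeps only pairs where the ON condition holds.
Matching on c.cust_id > o.cust_id. A NULL in a compared column never satisfies the condition.
- c[0] cust_id=6 → 3 match(es) in o → 3 row(s).
- c[1] cust_id=2 → no match; dropped.
- c[2] cust_id=4 → 2 match(es) in o → 2 row(s).
- c[3] cust_id=6 → 3 match(es) in o → 3 row(s).
- c[4] cust_id=NULL → no match; dropped.
- c[5] cust_id=3 → no match; dropped.
- c[6] cust_id=4 → 2 match(es) in o → 2 row(s).
- c[7] cust_id=8 → 6 match(es) in o → 6 row(s).
- c[8] cust_id=2 → no match; dropped.

(12, 6); (12, 6); (12, 8); (17, 8); (30, 4); (30, 4); (30, 6); (30, 6); (30, 8); (40, 8); (69, 4); (69, 4); (69, 6); (69, 6); (69, 8); (88, 8)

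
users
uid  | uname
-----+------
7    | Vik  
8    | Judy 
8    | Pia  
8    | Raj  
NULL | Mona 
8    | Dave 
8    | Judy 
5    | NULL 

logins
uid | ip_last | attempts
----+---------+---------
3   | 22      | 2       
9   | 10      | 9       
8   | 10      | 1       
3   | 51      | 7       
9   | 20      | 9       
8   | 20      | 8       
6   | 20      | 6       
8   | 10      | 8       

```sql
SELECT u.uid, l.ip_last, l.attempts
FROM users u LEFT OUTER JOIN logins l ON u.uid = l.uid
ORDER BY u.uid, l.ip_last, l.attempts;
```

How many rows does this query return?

18

LEFT JOIN keeps every row from `users`; unmatched rows get NULL for `logins`'s columns.
Matching on u.uid = l.uid. A NULL in a compared column never satisfies the condition.
Matched pairs: 15; unmatched u rows kept: 3.
Total: 15 matched + 3 padded = 18 rows.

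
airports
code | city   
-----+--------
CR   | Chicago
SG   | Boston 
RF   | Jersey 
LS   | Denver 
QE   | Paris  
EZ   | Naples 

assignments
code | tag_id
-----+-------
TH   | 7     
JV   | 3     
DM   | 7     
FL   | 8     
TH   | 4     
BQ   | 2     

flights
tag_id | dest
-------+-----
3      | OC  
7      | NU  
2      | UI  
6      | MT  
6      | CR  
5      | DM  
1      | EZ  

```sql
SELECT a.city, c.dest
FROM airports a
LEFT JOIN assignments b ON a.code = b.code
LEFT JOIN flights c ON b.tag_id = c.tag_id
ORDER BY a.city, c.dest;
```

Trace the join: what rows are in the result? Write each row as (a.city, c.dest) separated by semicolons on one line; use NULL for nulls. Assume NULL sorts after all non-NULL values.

(Boston, NULL); (Chicago, NULL); (Denver, NULL); (Jersey, NULL); (Naples, NULL); (Paris, NULL)

Evaluate left to right. First `airports a LEFT JOIN assignments b` on code: 6 row(s).
Then LEFT JOIN `flights c` on tag_id: each of those 6 rows is kept; rows whose b.tag_id has no match in c get NULL for c's columns.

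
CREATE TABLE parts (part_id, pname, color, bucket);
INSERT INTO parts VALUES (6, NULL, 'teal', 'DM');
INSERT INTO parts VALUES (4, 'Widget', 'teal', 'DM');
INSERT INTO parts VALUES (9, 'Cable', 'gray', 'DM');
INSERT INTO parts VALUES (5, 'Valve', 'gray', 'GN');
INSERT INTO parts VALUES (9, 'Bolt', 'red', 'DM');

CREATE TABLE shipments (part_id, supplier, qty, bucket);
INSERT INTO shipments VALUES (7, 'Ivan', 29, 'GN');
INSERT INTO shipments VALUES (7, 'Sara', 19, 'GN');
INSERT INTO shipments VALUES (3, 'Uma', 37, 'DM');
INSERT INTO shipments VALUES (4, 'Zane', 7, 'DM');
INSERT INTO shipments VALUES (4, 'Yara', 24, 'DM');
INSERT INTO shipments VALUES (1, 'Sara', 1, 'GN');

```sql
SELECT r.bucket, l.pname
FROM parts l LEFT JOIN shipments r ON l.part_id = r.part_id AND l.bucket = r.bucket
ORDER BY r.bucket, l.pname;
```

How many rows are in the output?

6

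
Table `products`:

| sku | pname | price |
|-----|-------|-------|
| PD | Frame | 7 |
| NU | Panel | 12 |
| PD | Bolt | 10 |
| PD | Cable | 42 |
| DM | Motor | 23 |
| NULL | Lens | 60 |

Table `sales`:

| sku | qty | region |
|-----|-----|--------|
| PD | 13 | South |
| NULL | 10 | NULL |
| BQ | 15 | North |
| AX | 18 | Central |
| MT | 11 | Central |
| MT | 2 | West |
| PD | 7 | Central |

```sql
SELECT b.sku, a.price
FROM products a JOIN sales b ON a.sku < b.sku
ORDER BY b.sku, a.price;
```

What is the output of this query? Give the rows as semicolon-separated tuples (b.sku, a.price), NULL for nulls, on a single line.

(MT, 23); (MT, 23); (PD, 12); (PD, 12); (PD, 23); (PD, 23)

INNER JOIN keeps only pairs where the ON condition holds.
Matching on a.sku < b.sku. A NULL in a compared column never satisfies the condition.
Matched pairs: 6.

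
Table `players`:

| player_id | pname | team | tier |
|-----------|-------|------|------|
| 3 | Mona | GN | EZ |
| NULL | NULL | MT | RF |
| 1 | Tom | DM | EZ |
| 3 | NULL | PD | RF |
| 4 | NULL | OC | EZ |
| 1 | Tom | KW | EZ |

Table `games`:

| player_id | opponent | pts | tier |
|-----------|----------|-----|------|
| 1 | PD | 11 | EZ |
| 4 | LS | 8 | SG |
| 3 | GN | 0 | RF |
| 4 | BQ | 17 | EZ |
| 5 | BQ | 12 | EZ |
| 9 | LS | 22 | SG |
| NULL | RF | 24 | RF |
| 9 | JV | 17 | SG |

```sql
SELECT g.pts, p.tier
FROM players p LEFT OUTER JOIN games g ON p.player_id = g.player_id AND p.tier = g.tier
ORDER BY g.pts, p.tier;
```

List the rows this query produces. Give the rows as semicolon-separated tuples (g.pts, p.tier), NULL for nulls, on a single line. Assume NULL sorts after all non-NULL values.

LEFT JOIN keeps every row from `players`; unmatched rows get NULL for `games`'s columns.
Matching on p.player_id = g.player_id AND p.tier = g.tier. A NULL in a compared column never satisfies the condition.
- p (player_id=3, tier=EZ) has no partner → padded with NULL.
- p (player_id=NULL, tier=RF) has no partner → padded with NULL.
- p (player_id=1, tier=EZ) pairs with 1 row(s) of g.
- p (player_id=3, tier=RF) pairs with 1 row(s) of g.
- p (player_id=4, tier=EZ) pairs with 1 row(s) of g.
- p (player_id=1, tier=EZ) pairs with 1 row(s) of g.
After projecting and ordering:
g.pts | p.tier
0 | RF
11 | EZ
11 | EZ
17 | EZ
NULL | EZ
NULL | RF

(0, RF); (11, EZ); (11, EZ); (17, EZ); (NULL, EZ); (NULL, RF)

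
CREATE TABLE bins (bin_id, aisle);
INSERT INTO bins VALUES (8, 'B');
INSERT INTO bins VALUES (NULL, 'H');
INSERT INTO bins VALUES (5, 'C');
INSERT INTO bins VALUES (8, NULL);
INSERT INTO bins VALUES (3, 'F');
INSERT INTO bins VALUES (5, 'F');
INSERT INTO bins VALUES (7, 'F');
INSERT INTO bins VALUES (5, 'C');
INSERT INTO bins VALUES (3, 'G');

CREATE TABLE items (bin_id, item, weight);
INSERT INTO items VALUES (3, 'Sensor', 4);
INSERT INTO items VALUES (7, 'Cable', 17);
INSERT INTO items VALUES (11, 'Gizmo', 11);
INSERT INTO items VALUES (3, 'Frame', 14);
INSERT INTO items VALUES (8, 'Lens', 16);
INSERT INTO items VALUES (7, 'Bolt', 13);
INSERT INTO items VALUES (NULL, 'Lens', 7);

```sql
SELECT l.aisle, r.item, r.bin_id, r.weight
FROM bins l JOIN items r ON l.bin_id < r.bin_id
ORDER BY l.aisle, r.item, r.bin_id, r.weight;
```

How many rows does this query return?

INNER JOIN keeps only pairs where the ON condition holds.
Matching on l.bin_id < r.bin_id. A NULL in a compared column never satisfies the condition.
- l (bin_id=8) pairs with 1 row(s) of r.
- l (bin_id=NULL) has no partner → excluded.
- l (bin_id=5) pairs with 4 row(s) of r.
- l (bin_id=8) pairs with 1 row(s) of r.
- l (bin_id=3) pairs with 4 row(s) of r.
- l (bin_id=5) pairs with 4 row(s) of r.
- l (bin_id=7) pairs with 2 row(s) of r.
- l (bin_id=5) pairs with 4 row(s) of r.
- l (bin_id=3) pairs with 4 row(s) of r.
Total: 24 rows.

24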